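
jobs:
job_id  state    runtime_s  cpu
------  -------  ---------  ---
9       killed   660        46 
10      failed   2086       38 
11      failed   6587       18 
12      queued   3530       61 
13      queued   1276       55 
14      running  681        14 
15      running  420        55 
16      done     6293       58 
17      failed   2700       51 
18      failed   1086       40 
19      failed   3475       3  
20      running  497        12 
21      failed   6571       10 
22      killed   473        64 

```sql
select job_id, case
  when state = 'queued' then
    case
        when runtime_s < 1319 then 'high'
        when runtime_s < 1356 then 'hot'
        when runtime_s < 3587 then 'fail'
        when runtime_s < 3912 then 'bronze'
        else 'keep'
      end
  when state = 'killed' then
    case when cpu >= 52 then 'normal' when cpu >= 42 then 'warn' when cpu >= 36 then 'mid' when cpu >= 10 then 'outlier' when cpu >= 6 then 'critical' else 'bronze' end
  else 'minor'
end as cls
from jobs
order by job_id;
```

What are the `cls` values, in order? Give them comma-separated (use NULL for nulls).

warn, minor, minor, fail, high, minor, minor, minor, minor, minor, minor, minor, minor, normal

job_id=9: state='killed' → inner[cpu >= 42] → warn
job_id=10: state='failed' → outer ELSE → minor
job_id=11: state='failed' → outer ELSE → minor
job_id=12: state='queued' → inner[runtime_s < 3587] → fail
job_id=13: state='queued' → inner[runtime_s < 1319] → high
job_id=14: state='running' → outer ELSE → minor
job_id=15: state='running' → outer ELSE → minor
job_id=16: state='done' → outer ELSE → minor
job_id=17: state='failed' → outer ELSE → minor
job_id=18: state='failed' → outer ELSE → minor
job_id=19: state='failed' → outer ELSE → minor
job_id=20: state='running' → outer ELSE → minor
job_id=21: state='failed' → outer ELSE → minor
job_id=22: state='killed' → inner[cpu >= 52] → normal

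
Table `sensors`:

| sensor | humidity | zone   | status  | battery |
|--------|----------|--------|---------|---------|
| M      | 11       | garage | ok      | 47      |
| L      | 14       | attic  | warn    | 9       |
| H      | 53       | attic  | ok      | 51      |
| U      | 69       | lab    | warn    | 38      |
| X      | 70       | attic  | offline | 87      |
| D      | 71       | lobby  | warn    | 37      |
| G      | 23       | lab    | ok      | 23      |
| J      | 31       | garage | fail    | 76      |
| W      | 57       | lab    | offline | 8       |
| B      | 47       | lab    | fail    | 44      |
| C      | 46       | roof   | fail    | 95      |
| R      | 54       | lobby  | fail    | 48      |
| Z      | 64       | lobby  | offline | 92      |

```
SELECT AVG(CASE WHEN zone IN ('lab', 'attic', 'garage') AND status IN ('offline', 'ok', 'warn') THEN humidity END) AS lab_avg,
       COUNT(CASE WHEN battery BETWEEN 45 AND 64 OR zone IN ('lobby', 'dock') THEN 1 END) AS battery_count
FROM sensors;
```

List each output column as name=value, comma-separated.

[lab_avg: zone IN ('lab', 'attic', 'garage') AND status IN ('offline', 'ok', 'warn')]
sensor=M: ✓ → 11
sensor=L: ✓ → 14
sensor=H: ✓ → 53
sensor=U: ✓ → 69
sensor=X: ✓ → 70
sensor=D: ✗
sensor=G: ✓ → 23
sensor=J: ✗
sensor=W: ✓ → 57
sensor=B: ✗
sensor=C: ✗
sensor=R: ✗
sensor=Z: ✗
lab_avg = (11 + 14 + 53 + 69 + 70 + 23 + 57) / 7 = 42.4285714286
—
[battery_count: battery BETWEEN 45 AND 64 OR zone IN ('lobby', 'dock')]
sensor=M: ✓ → 1
sensor=L: ✗
sensor=H: ✓ → 1
sensor=U: ✗
sensor=X: ✗
sensor=D: ✓ → 1
sensor=G: ✗
sensor=J: ✗
sensor=W: ✗
sensor=B: ✗
sensor=C: ✗
sensor=R: ✓ → 1
sensor=Z: ✓ → 1
battery_count = COUNT(1, 1, 1, 1, 1) = 5

lab_avg=42.4285714286, battery_count=5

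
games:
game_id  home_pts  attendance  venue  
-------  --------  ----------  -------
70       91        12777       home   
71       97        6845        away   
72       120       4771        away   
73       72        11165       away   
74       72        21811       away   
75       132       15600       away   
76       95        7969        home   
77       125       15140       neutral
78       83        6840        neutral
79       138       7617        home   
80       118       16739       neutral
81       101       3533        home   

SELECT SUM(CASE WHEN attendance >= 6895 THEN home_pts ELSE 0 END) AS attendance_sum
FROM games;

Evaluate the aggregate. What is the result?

843

game_id=70: ✓ → 91
game_id=71: ✗
game_id=72: ✗
game_id=73: ✓ → 72
game_id=74: ✓ → 72
game_id=75: ✓ → 132
game_id=76: ✓ → 95
game_id=77: ✓ → 125
game_id=78: ✗
game_id=79: ✓ → 138
game_id=80: ✓ → 118
game_id=81: ✗
attendance_sum = 91 + 72 + 72 + 132 + 95 + 125 + 138 + 118 = 843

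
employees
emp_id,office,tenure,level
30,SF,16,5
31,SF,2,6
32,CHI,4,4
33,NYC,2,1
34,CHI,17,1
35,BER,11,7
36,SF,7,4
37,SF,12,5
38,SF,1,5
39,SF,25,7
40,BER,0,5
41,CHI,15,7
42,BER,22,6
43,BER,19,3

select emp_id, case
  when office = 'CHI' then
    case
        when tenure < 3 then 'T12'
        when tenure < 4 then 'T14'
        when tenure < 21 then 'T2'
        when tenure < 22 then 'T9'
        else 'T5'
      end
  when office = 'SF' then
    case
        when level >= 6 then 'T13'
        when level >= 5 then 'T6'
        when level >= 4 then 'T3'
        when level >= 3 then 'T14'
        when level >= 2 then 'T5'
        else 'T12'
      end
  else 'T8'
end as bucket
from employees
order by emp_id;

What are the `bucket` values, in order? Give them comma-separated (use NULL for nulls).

emp_id=30: office='SF' → inner[level >= 5] → T6
emp_id=31: office='SF' → inner[level >= 6] → T13
emp_id=32: office='CHI' → inner[tenure < 21] → T2
emp_id=33: office='NYC' → outer ELSE → T8
emp_id=34: office='CHI' → inner[tenure < 21] → T2
emp_id=35: office='BER' → outer ELSE → T8
emp_id=36: office='SF' → inner[level >= 4] → T3
emp_id=37: office='SF' → inner[level >= 5] → T6
emp_id=38: office='SF' → inner[level >= 5] → T6
emp_id=39: office='SF' → inner[level >= 6] → T13
emp_id=40: office='BER' → outer ELSE → T8
emp_id=41: office='CHI' → inner[tenure < 21] → T2
emp_id=42: office='BER' → outer ELSE → T8
emp_id=43: office='BER' → outer ELSE → T8

T6, T13, T2, T8, T2, T8, T3, T6, T6, T13, T8, T2, T8, T8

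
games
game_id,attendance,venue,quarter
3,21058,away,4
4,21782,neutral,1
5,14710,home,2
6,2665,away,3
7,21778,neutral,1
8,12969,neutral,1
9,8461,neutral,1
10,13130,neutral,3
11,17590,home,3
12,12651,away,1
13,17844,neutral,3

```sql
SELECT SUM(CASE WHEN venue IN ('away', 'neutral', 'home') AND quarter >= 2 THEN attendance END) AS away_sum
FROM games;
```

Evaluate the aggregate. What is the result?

game_id=3: ✓ → 21058
game_id=4: ✗
game_id=5: ✓ → 14710
game_id=6: ✓ → 2665
game_id=7: ✗
game_id=8: ✗
game_id=9: ✗
game_id=10: ✓ → 13130
game_id=11: ✓ → 17590
game_id=12: ✗
game_id=13: ✓ → 17844
away_sum = 21058 + 14710 + 2665 + 13130 + 17590 + 17844 = 86997

86997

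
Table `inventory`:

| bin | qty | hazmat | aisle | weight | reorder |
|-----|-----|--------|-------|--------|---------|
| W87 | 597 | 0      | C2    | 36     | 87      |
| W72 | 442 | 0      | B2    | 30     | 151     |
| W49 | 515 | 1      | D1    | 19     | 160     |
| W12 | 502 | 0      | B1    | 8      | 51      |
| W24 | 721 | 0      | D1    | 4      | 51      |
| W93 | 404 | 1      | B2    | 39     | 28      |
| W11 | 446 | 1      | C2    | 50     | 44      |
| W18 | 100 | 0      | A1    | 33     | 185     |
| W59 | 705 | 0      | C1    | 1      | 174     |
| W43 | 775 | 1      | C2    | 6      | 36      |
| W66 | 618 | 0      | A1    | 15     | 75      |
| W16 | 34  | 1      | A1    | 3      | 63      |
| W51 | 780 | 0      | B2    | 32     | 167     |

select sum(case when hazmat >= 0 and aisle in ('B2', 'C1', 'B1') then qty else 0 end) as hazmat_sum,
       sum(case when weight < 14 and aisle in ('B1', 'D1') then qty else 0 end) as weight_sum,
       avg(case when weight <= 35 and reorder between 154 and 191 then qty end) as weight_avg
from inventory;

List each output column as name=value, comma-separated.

hazmat_sum=2833, weight_sum=1223, weight_avg=525

[hazmat_sum: hazmat >= 0 and aisle in ('B2', 'C1', 'B1')]
bin=W87: ✗
bin=W72: ✓ → 442
bin=W49: ✗
bin=W12: ✓ → 502
bin=W24: ✗
bin=W93: ✓ → 404
bin=W11: ✗
bin=W18: ✗
bin=W59: ✓ → 705
bin=W43: ✗
bin=W66: ✗
bin=W16: ✗
bin=W51: ✓ → 780
hazmat_sum = 442 + 502 + 404 + 705 + 780 = 2833
—
[weight_sum: weight < 14 and aisle in ('B1', 'D1')]
bin=W87: ✗
bin=W72: ✗
bin=W49: ✗
bin=W12: ✓ → 502
bin=W24: ✓ → 721
bin=W93: ✗
bin=W11: ✗
bin=W18: ✗
bin=W59: ✗
bin=W43: ✗
bin=W66: ✗
bin=W16: ✗
bin=W51: ✗
weight_sum = 502 + 721 = 1223
—
[weight_avg: weight <= 35 and reorder between 154 and 191]
bin=W87: ✗
bin=W72: ✗
bin=W49: ✓ → 515
bin=W12: ✗
bin=W24: ✗
bin=W93: ✗
bin=W11: ✗
bin=W18: ✓ → 100
bin=W59: ✓ → 705
bin=W43: ✗
bin=W66: ✗
bin=W16: ✗
bin=W51: ✓ → 780
weight_avg = (515 + 100 + 705 + 780) / 4 = 525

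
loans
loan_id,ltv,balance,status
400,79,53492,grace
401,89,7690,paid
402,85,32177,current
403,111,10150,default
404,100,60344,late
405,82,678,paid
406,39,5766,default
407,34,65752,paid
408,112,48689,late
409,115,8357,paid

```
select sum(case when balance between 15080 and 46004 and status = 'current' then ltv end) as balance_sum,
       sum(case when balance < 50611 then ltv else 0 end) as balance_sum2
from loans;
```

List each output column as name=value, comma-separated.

balance_sum=85, balance_sum2=633

[balance_sum: balance between 15080 and 46004 and status = 'current']
loan_id=400: ✗
loan_id=401: ✗
loan_id=402: ✓ → 85
loan_id=403: ✗
loan_id=404: ✗
loan_id=405: ✗
loan_id=406: ✗
loan_id=407: ✗
loan_id=408: ✗
loan_id=409: ✗
balance_sum = 85
—
[balance_sum2: balance < 50611]
loan_id=400: ✗
loan_id=401: ✓ → 89
loan_id=402: ✓ → 85
loan_id=403: ✓ → 111
loan_id=404: ✗
loan_id=405: ✓ → 82
loan_id=406: ✓ → 39
loan_id=407: ✗
loan_id=408: ✓ → 112
loan_id=409: ✓ → 115
balance_sum2 = 89 + 85 + 111 + 82 + 39 + 112 + 115 = 633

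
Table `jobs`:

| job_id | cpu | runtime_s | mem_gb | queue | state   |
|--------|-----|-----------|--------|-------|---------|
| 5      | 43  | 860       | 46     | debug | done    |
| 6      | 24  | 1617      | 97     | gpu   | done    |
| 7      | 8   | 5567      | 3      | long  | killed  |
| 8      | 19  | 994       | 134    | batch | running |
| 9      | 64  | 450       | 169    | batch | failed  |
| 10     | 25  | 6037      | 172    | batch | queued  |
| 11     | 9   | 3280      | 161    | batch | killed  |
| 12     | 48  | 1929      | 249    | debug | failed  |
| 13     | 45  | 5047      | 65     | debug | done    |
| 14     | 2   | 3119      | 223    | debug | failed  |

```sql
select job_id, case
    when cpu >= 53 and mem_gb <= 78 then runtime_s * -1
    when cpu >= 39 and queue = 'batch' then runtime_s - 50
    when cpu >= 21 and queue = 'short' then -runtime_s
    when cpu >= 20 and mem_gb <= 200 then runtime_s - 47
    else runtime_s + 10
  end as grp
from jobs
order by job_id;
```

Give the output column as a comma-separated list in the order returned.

job_id=5: cpu >= 20 and mem_gb <= 200 → 813
job_id=6: cpu >= 20 and mem_gb <= 200 → 1570
job_id=7: ELSE → 5577
job_id=8: ELSE → 1004
job_id=9: cpu >= 39 and queue = 'batch' → 400
job_id=10: cpu >= 20 and mem_gb <= 200 → 5990
job_id=11: ELSE → 3290
job_id=12: ELSE → 1939
job_id=13: cpu >= 20 and mem_gb <= 200 → 5000
job_id=14: ELSE → 3129

813, 1570, 5577, 1004, 400, 5990, 3290, 1939, 5000, 3129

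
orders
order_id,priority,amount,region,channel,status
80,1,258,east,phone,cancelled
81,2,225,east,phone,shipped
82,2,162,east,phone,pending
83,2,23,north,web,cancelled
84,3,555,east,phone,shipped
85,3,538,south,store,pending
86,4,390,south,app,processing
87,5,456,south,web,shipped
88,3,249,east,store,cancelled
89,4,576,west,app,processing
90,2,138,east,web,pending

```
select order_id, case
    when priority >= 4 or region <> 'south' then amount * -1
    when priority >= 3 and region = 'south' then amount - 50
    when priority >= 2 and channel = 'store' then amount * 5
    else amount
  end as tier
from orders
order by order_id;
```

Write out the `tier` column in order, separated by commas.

order_id=80: priority >= 4 or region <> 'south' → -258
order_id=81: priority >= 4 or region <> 'south' → -225
order_id=82: priority >= 4 or region <> 'south' → -162
order_id=83: priority >= 4 or region <> 'south' → -23
order_id=84: priority >= 4 or region <> 'south' → -555
order_id=85: priority >= 3 and region = 'south' → 488
order_id=86: priority >= 4 or region <> 'south' → -390
order_id=87: priority >= 4 or region <> 'south' → -456
order_id=88: priority >= 4 or region <> 'south' → -249
order_id=89: priority >= 4 or region <> 'south' → -576
order_id=90: priority >= 4 or region <> 'south' → -138

-258, -225, -162, -23, -555, 488, -390, -456, -249, -576, -138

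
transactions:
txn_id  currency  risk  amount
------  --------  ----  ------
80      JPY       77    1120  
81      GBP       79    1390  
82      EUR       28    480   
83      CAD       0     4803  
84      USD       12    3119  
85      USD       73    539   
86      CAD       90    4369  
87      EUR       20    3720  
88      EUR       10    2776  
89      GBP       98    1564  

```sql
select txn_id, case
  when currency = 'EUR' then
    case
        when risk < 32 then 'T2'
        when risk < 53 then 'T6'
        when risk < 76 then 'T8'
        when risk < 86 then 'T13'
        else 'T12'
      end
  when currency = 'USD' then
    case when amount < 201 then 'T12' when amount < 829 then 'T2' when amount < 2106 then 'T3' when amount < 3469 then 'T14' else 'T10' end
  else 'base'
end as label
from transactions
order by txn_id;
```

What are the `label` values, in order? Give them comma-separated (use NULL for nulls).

base, base, T2, base, T14, T2, base, T2, T2, base

txn_id=80: currency='JPY' → outer ELSE → base
txn_id=81: currency='GBP' → outer ELSE → base
txn_id=82: currency='EUR' → inner[risk < 32] → T2
txn_id=83: currency='CAD' → outer ELSE → base
txn_id=84: currency='USD' → inner[amount < 3469] → T14
txn_id=85: currency='USD' → inner[amount < 829] → T2
txn_id=86: currency='CAD' → outer ELSE → base
txn_id=87: currency='EUR' → inner[risk < 32] → T2
txn_id=88: currency='EUR' → inner[risk < 32] → T2
txn_id=89: currency='GBP' → outer ELSE → base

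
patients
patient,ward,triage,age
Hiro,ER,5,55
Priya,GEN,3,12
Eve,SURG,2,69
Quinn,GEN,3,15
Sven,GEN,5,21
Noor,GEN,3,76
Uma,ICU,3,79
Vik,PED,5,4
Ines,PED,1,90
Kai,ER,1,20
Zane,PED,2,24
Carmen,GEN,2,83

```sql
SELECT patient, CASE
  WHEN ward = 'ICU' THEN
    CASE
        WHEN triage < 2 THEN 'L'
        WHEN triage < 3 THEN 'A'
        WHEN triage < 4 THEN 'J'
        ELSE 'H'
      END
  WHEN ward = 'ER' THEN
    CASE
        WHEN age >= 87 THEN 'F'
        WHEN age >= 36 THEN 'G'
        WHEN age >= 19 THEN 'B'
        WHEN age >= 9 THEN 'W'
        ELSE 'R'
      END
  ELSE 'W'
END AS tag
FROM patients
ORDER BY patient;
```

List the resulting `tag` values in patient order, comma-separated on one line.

patient=Carmen: ward='GEN' → outer ELSE → W
patient=Eve: ward='SURG' → outer ELSE → W
patient=Hiro: ward='ER' → inner[age >= 36] → G
patient=Ines: ward='PED' → outer ELSE → W
patient=Kai: ward='ER' → inner[age >= 19] → B
patient=Noor: ward='GEN' → outer ELSE → W
patient=Priya: ward='GEN' → outer ELSE → W
patient=Quinn: ward='GEN' → outer ELSE → W
patient=Sven: ward='GEN' → outer ELSE → W
patient=Uma: ward='ICU' → inner[triage < 4] → J
patient=Vik: ward='PED' → outer ELSE → W
patient=Zane: ward='PED' → outer ELSE → W

W, W, G, W, B, W, W, W, W, J, W, W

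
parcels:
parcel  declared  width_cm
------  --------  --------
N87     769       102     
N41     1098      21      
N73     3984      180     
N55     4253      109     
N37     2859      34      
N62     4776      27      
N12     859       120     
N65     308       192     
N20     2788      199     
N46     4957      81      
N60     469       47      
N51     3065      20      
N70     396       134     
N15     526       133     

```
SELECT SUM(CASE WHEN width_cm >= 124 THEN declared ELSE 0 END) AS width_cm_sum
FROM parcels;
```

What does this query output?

8002

parcel=N87: ✗
parcel=N41: ✗
parcel=N73: ✓ → 3984
parcel=N55: ✗
parcel=N37: ✗
parcel=N62: ✗
parcel=N12: ✗
parcel=N65: ✓ → 308
parcel=N20: ✓ → 2788
parcel=N46: ✗
parcel=N60: ✗
parcel=N51: ✗
parcel=N70: ✓ → 396
parcel=N15: ✓ → 526
width_cm_sum = 3984 + 308 + 2788 + 396 + 526 = 8002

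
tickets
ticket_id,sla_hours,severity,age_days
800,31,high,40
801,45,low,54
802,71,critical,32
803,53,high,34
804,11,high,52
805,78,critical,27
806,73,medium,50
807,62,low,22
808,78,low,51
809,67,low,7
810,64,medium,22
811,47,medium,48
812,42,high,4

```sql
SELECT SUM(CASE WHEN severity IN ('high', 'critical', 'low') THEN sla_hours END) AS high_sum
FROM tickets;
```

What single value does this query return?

ticket_id=800: ✓ → 31
ticket_id=801: ✓ → 45
ticket_id=802: ✓ → 71
ticket_id=803: ✓ → 53
ticket_id=804: ✓ → 11
ticket_id=805: ✓ → 78
ticket_id=806: ✗
ticket_id=807: ✓ → 62
ticket_id=808: ✓ → 78
ticket_id=809: ✓ → 67
ticket_id=810: ✗
ticket_id=811: ✗
ticket_id=812: ✓ → 42
high_sum = 31 + 45 + 71 + 53 + 11 + 78 + 62 + 78 + 67 + 42 = 538

538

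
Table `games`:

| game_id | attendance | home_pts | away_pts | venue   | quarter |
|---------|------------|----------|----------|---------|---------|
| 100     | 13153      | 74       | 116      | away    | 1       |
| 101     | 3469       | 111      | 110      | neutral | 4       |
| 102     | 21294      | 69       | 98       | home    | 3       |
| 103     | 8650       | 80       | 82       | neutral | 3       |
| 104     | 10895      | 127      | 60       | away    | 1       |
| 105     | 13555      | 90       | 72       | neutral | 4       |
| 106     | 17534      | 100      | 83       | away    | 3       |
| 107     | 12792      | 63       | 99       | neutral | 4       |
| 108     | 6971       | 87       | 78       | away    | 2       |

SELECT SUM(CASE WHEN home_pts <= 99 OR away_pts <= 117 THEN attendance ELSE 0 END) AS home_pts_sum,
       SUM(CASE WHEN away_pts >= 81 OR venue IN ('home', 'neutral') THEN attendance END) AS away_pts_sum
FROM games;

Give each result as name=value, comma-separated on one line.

[home_pts_sum: home_pts <= 99 OR away_pts <= 117]
game_id=100: ✓ → 13153
game_id=101: ✓ → 3469
game_id=102: ✓ → 21294
game_id=103: ✓ → 8650
game_id=104: ✓ → 10895
game_id=105: ✓ → 13555
game_id=106: ✓ → 17534
game_id=107: ✓ → 12792
game_id=108: ✓ → 6971
home_pts_sum = 13153 + 3469 + 21294 + 8650 + 10895 + 13555 + 17534 + 12792 + 6971 = 108313
—
[away_pts_sum: away_pts >= 81 OR venue IN ('home', 'neutral')]
game_id=100: ✓ → 13153
game_id=101: ✓ → 3469
game_id=102: ✓ → 21294
game_id=103: ✓ → 8650
game_id=104: ✗
game_id=105: ✓ → 13555
game_id=106: ✓ → 17534
game_id=107: ✓ → 12792
game_id=108: ✗
away_pts_sum = 13153 + 3469 + 21294 + 8650 + 13555 + 17534 + 12792 = 90447

home_pts_sum=108313, away_pts_sum=90447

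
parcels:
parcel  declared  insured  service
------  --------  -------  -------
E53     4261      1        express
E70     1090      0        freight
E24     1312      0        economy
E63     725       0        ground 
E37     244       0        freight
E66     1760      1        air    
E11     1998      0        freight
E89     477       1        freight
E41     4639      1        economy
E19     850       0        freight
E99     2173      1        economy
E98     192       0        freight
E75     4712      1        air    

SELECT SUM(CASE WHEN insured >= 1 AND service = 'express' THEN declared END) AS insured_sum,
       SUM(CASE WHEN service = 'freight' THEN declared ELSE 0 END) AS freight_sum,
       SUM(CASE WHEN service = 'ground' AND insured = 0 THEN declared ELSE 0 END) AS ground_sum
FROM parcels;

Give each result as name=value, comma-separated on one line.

[insured_sum: insured >= 1 AND service = 'express']
parcel=E53: ✓ → 4261
parcel=E70: ✗
parcel=E24: ✗
parcel=E63: ✗
parcel=E37: ✗
parcel=E66: ✗
parcel=E11: ✗
parcel=E89: ✗
parcel=E41: ✗
parcel=E19: ✗
parcel=E99: ✗
parcel=E98: ✗
parcel=E75: ✗
insured_sum = 4261
—
[freight_sum: service = 'freight']
parcel=E53: ✗
parcel=E70: ✓ → 1090
parcel=E24: ✗
parcel=E63: ✗
parcel=E37: ✓ → 244
parcel=E66: ✗
parcel=E11: ✓ → 1998
parcel=E89: ✓ → 477
parcel=E41: ✗
parcel=E19: ✓ → 850
parcel=E99: ✗
parcel=E98: ✓ → 192
parcel=E75: ✗
freight_sum = 1090 + 244 + 1998 + 477 + 850 + 192 = 4851
—
[ground_sum: service = 'ground' AND insured = 0]
parcel=E53: ✗
parcel=E70: ✗
parcel=E24: ✗
parcel=E63: ✓ → 725
parcel=E37: ✗
parcel=E66: ✗
parcel=E11: ✗
parcel=E89: ✗
parcel=E41: ✗
parcel=E19: ✗
parcel=E99: ✗
parcel=E98: ✗
parcel=E75: ✗
ground_sum = 725

insured_sum=4261, freight_sum=4851, ground_sum=725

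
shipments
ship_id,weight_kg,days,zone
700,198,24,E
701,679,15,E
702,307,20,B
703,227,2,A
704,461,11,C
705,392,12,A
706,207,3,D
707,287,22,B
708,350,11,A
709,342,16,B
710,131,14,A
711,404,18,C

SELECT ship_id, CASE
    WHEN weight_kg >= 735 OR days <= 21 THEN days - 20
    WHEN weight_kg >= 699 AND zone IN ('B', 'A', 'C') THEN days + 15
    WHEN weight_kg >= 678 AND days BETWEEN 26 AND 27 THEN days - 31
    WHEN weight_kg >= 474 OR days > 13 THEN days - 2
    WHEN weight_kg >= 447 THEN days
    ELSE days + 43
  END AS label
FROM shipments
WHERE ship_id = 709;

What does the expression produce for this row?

-4

ship_id = 709: weight_kg=342, days=16, zone=B.
weight_kg >= 735 OR days <= 21 → true → -4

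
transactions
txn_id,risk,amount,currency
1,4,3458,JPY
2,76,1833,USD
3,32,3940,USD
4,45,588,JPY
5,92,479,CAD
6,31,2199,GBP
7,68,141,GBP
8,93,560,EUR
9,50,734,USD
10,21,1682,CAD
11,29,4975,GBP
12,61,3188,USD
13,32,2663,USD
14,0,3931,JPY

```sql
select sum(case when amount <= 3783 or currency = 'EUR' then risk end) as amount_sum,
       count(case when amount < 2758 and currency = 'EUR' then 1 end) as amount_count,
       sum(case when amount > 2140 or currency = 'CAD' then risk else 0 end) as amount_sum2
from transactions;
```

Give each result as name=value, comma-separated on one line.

amount_sum=573, amount_count=1, amount_sum2=302

[amount_sum: amount <= 3783 or currency = 'EUR']
txn_id=1: ✓ → 4
txn_id=2: ✓ → 76
txn_id=3: ✗
txn_id=4: ✓ → 45
txn_id=5: ✓ → 92
txn_id=6: ✓ → 31
txn_id=7: ✓ → 68
txn_id=8: ✓ → 93
txn_id=9: ✓ → 50
txn_id=10: ✓ → 21
txn_id=11: ✗
txn_id=12: ✓ → 61
txn_id=13: ✓ → 32
txn_id=14: ✗
amount_sum = 4 + 76 + 45 + 92 + 31 + 68 + 93 + 50 + 21 + 61 + 32 = 573
—
[amount_count: amount < 2758 and currency = 'EUR']
txn_id=1: ✗
txn_id=2: ✗
txn_id=3: ✗
txn_id=4: ✗
txn_id=5: ✗
txn_id=6: ✗
txn_id=7: ✗
txn_id=8: ✓ → 1
txn_id=9: ✗
txn_id=10: ✗
txn_id=11: ✗
txn_id=12: ✗
txn_id=13: ✗
txn_id=14: ✗
amount_count = COUNT(1) = 1
—
[amount_sum2: amount > 2140 or currency = 'CAD']
txn_id=1: ✓ → 4
txn_id=2: ✗
txn_id=3: ✓ → 32
txn_id=4: ✗
txn_id=5: ✓ → 92
txn_id=6: ✓ → 31
txn_id=7: ✗
txn_id=8: ✗
txn_id=9: ✗
txn_id=10: ✓ → 21
txn_id=11: ✓ → 29
txn_id=12: ✓ → 61
txn_id=13: ✓ → 32
txn_id=14: ✓ → 0
amount_sum2 = 4 + 32 + 92 + 31 + 21 + 29 + 61 + 32 = 302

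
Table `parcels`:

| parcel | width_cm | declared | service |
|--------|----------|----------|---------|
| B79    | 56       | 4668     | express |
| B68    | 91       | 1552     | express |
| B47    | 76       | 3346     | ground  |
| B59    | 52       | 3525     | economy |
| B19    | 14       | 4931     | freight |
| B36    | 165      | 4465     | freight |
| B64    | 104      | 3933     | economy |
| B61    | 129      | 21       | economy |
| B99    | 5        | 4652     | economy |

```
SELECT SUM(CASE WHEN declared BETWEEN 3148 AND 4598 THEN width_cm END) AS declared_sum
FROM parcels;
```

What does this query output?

parcel=B79: ✗
parcel=B68: ✗
parcel=B47: ✓ → 76
parcel=B59: ✓ → 52
parcel=B19: ✗
parcel=B36: ✓ → 165
parcel=B64: ✓ → 104
parcel=B61: ✗
parcel=B99: ✗
declared_sum = 76 + 52 + 165 + 104 = 397

397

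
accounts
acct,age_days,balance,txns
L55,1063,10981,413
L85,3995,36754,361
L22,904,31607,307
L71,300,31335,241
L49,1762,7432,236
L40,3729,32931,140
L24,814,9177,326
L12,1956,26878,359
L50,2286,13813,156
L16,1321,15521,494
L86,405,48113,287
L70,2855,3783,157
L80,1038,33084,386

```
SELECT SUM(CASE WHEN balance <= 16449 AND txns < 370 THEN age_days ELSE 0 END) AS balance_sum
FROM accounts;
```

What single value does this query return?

7717

acct=L55: ✗
acct=L85: ✗
acct=L22: ✗
acct=L71: ✗
acct=L49: ✓ → 1762
acct=L40: ✗
acct=L24: ✓ → 814
acct=L12: ✗
acct=L50: ✓ → 2286
acct=L16: ✗
acct=L86: ✗
acct=L70: ✓ → 2855
acct=L80: ✗
balance_sum = 1762 + 814 + 2286 + 2855 = 7717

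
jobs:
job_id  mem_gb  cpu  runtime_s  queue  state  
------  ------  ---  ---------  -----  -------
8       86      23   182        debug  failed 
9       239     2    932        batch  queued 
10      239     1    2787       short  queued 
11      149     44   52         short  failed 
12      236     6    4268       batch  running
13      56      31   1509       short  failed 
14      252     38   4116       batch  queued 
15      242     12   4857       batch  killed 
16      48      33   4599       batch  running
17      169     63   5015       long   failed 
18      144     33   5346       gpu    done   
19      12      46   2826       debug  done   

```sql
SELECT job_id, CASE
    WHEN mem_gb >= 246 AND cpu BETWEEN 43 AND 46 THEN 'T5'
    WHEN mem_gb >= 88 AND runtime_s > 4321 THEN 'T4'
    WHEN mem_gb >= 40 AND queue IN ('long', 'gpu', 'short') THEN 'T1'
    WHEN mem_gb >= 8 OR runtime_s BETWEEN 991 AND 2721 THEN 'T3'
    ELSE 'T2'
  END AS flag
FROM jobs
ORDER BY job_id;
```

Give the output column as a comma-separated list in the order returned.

job_id=8: mem_gb >= 8 OR runtime_s BETWEEN 991 AND 2721 → T3
job_id=9: mem_gb >= 8 OR runtime_s BETWEEN 991 AND 2721 → T3
job_id=10: mem_gb >= 40 AND queue IN ('long', 'gpu', 'short') → T1
job_id=11: mem_gb >= 40 AND queue IN ('long', 'gpu', 'short') → T1
job_id=12: mem_gb >= 8 OR runtime_s BETWEEN 991 AND 2721 → T3
job_id=13: mem_gb >= 40 AND queue IN ('long', 'gpu', 'short') → T1
job_id=14: mem_gb >= 8 OR runtime_s BETWEEN 991 AND 2721 → T3
job_id=15: mem_gb >= 88 AND runtime_s > 4321 → T4
job_id=16: mem_gb >= 8 OR runtime_s BETWEEN 991 AND 2721 → T3
job_id=17: mem_gb >= 88 AND runtime_s > 4321 → T4
job_id=18: mem_gb >= 88 AND runtime_s > 4321 → T4
job_id=19: mem_gb >= 8 OR runtime_s BETWEEN 991 AND 2721 → T3

T3, T3, T1, T1, T3, T1, T3, T4, T3, T4, T4, T3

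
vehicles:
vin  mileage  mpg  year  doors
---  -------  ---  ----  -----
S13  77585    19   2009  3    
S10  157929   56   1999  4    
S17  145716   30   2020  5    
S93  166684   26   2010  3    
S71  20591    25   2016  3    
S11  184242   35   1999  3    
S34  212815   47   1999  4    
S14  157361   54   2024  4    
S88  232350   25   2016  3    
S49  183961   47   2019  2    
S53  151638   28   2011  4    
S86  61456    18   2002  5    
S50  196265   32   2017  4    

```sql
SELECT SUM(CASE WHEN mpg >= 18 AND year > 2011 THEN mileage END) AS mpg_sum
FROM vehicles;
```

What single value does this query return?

vin=S13: ✗
vin=S10: ✗
vin=S17: ✓ → 145716
vin=S93: ✗
vin=S71: ✓ → 20591
vin=S11: ✗
vin=S34: ✗
vin=S14: ✓ → 157361
vin=S88: ✓ → 232350
vin=S49: ✓ → 183961
vin=S53: ✗
vin=S86: ✗
vin=S50: ✓ → 196265
mpg_sum = 145716 + 20591 + 157361 + 232350 + 183961 + 196265 = 936244

936244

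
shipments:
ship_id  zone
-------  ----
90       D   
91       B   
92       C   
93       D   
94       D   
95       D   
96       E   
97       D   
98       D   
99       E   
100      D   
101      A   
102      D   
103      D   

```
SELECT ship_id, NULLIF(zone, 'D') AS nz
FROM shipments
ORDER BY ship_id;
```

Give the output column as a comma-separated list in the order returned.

ship_id=90: zone=D vs D: equal → NULL
ship_id=91: zone=B vs D: differ → B
ship_id=92: zone=C vs D: differ → C
ship_id=93: zone=D vs D: equal → NULL
ship_id=94: zone=D vs D: equal → NULL
ship_id=95: zone=D vs D: equal → NULL
ship_id=96: zone=E vs D: differ → E
ship_id=97: zone=D vs D: equal → NULL
ship_id=98: zone=D vs D: equal → NULL
ship_id=99: zone=E vs D: differ → E
ship_id=100: zone=D vs D: equal → NULL
ship_id=101: zone=A vs D: differ → A
ship_id=102: zone=D vs D: equal → NULL
ship_id=103: zone=D vs D: equal → NULL

NULL, B, C, NULL, NULL, NULL, E, NULL, NULL, E, NULL, A, NULL, NULL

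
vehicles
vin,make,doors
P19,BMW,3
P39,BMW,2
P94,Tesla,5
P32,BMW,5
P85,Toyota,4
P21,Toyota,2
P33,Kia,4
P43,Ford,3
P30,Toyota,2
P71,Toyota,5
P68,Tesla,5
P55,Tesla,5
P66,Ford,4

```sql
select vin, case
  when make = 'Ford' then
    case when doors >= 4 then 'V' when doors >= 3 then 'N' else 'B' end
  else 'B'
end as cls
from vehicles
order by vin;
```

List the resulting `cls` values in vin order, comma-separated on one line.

B, B, B, B, B, B, N, B, V, B, B, B, B

vin=P19: make='BMW' → outer ELSE → B
vin=P21: make='Toyota' → outer ELSE → B
vin=P30: make='Toyota' → outer ELSE → B
vin=P32: make='BMW' → outer ELSE → B
vin=P33: make='Kia' → outer ELSE → B
vin=P39: make='BMW' → outer ELSE → B
vin=P43: make='Ford' → inner[doors >= 3] → N
vin=P55: make='Tesla' → outer ELSE → B
vin=P66: make='Ford' → inner[doors >= 4] → V
vin=P68: make='Tesla' → outer ELSE → B
vin=P71: make='Toyota' → outer ELSE → B
vin=P85: make='Toyota' → outer ELSE → B
vin=P94: make='Tesla' → outer ELSE → B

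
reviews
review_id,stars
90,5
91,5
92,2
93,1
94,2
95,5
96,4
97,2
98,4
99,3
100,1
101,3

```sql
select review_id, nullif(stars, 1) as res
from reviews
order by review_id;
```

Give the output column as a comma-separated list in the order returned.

review_id=90: stars=5 vs 1: differ → 5
review_id=91: stars=5 vs 1: differ → 5
review_id=92: stars=2 vs 1: differ → 2
review_id=93: stars=1 vs 1: equal → NULL
review_id=94: stars=2 vs 1: differ → 2
review_id=95: stars=5 vs 1: differ → 5
review_id=96: stars=4 vs 1: differ → 4
review_id=97: stars=2 vs 1: differ → 2
review_id=98: stars=4 vs 1: differ → 4
review_id=99: stars=3 vs 1: differ → 3
review_id=100: stars=1 vs 1: equal → NULL
review_id=101: stars=3 vs 1: differ → 3

5, 5, 2, NULL, 2, 5, 4, 2, 4, 3, NULL, 3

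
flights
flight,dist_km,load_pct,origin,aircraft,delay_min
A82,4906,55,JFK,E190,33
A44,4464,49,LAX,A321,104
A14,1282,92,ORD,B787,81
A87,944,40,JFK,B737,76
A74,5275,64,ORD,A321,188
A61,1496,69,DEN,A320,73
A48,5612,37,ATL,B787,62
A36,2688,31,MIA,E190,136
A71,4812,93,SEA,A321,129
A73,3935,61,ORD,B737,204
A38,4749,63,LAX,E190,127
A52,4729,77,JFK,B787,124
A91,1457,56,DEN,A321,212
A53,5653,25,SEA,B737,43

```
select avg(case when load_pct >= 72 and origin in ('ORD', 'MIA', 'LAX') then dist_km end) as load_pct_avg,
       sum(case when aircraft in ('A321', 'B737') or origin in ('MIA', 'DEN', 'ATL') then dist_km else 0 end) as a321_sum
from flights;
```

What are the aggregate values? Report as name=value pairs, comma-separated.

load_pct_avg=1282, a321_sum=36336

[load_pct_avg: load_pct >= 72 and origin in ('ORD', 'MIA', 'LAX')]
flight=A82: ✗
flight=A44: ✗
flight=A14: ✓ → 1282
flight=A87: ✗
flight=A74: ✗
flight=A61: ✗
flight=A48: ✗
flight=A36: ✗
flight=A71: ✗
flight=A73: ✗
flight=A38: ✗
flight=A52: ✗
flight=A91: ✗
flight=A53: ✗
load_pct_avg = 1282
—
[a321_sum: aircraft in ('A321', 'B737') or origin in ('MIA', 'DEN', 'ATL')]
flight=A82: ✗
flight=A44: ✓ → 4464
flight=A14: ✗
flight=A87: ✓ → 944
flight=A74: ✓ → 5275
flight=A61: ✓ → 1496
flight=A48: ✓ → 5612
flight=A36: ✓ → 2688
flight=A71: ✓ → 4812
flight=A73: ✓ → 3935
flight=A38: ✗
flight=A52: ✗
flight=A91: ✓ → 1457
flight=A53: ✓ → 5653
a321_sum = 4464 + 944 + 5275 + 1496 + 5612 + 2688 + 4812 + 3935 + 1457 + 5653 = 36336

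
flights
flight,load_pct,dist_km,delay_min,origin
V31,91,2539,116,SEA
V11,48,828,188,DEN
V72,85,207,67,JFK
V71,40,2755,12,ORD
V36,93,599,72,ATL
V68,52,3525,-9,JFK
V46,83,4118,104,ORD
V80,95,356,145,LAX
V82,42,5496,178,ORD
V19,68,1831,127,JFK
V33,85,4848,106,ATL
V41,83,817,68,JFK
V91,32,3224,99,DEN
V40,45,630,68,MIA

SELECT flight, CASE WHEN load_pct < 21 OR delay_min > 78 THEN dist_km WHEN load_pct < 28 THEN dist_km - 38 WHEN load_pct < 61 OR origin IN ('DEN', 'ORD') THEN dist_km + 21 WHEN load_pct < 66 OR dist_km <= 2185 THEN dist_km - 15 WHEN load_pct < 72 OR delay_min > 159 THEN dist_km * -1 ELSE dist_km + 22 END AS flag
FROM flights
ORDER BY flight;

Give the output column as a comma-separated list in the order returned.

flight=V11: load_pct < 21 OR delay_min > 78 → 828
flight=V19: load_pct < 21 OR delay_min > 78 → 1831
flight=V31: load_pct < 21 OR delay_min > 78 → 2539
flight=V33: load_pct < 21 OR delay_min > 78 → 4848
flight=V36: load_pct < 66 OR dist_km <= 2185 → 584
flight=V40: load_pct < 61 OR origin IN ('DEN', 'ORD') → 651
flight=V41: load_pct < 66 OR dist_km <= 2185 → 802
flight=V46: load_pct < 21 OR delay_min > 78 → 4118
flight=V68: load_pct < 61 OR origin IN ('DEN', 'ORD') → 3546
flight=V71: load_pct < 61 OR origin IN ('DEN', 'ORD') → 2776
flight=V72: load_pct < 66 OR dist_km <= 2185 → 192
flight=V80: load_pct < 21 OR delay_min > 78 → 356
flight=V82: load_pct < 21 OR delay_min > 78 → 5496
flight=V91: load_pct < 21 OR delay_min > 78 → 3224

828, 1831, 2539, 4848, 584, 651, 802, 4118, 3546, 2776, 192, 356, 5496, 3224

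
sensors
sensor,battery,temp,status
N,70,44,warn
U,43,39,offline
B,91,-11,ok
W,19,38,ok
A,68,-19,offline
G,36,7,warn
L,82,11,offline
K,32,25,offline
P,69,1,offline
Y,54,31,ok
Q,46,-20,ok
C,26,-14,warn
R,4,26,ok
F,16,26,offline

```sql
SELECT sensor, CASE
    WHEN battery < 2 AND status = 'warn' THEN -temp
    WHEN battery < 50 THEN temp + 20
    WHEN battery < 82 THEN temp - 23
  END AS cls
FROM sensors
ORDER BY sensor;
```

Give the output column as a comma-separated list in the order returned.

-42, NULL, 6, 46, 27, 45, NULL, 21, -22, 0, 46, 59, 58, 8

sensor=A: battery < 82 → -42
sensor=B: (no match → NULL) → NULL
sensor=C: battery < 50 → 6
sensor=F: battery < 50 → 46
sensor=G: battery < 50 → 27
sensor=K: battery < 50 → 45
sensor=L: (no match → NULL) → NULL
sensor=N: battery < 82 → 21
sensor=P: battery < 82 → -22
sensor=Q: battery < 50 → 0
sensor=R: battery < 50 → 46
sensor=U: battery < 50 → 59
sensor=W: battery < 50 → 58
sensor=Y: battery < 82 → 8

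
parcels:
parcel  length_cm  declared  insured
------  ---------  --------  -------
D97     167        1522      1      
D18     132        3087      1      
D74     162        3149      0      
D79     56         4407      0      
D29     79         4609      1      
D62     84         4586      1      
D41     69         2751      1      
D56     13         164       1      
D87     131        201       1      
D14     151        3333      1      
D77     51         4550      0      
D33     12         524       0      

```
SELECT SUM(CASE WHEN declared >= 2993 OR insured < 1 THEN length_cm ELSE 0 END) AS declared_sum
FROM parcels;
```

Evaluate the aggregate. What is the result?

727

parcel=D97: ✗
parcel=D18: ✓ → 132
parcel=D74: ✓ → 162
parcel=D79: ✓ → 56
parcel=D29: ✓ → 79
parcel=D62: ✓ → 84
parcel=D41: ✗
parcel=D56: ✗
parcel=D87: ✗
parcel=D14: ✓ → 151
parcel=D77: ✓ → 51
parcel=D33: ✓ → 12
declared_sum = 132 + 162 + 56 + 79 + 84 + 151 + 51 + 12 = 727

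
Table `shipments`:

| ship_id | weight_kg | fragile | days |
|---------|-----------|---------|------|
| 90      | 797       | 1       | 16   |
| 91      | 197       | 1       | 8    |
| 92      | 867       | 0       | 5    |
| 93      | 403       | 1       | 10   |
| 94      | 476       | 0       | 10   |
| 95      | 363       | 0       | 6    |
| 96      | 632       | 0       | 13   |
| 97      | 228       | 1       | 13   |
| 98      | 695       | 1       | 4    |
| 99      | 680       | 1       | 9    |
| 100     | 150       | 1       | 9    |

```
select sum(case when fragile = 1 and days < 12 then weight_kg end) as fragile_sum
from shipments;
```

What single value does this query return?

ship_id=90: ✗
ship_id=91: ✓ → 197
ship_id=92: ✗
ship_id=93: ✓ → 403
ship_id=94: ✗
ship_id=95: ✗
ship_id=96: ✗
ship_id=97: ✗
ship_id=98: ✓ → 695
ship_id=99: ✓ → 680
ship_id=100: ✓ → 150
fragile_sum = 197 + 403 + 695 + 680 + 150 = 2125

2125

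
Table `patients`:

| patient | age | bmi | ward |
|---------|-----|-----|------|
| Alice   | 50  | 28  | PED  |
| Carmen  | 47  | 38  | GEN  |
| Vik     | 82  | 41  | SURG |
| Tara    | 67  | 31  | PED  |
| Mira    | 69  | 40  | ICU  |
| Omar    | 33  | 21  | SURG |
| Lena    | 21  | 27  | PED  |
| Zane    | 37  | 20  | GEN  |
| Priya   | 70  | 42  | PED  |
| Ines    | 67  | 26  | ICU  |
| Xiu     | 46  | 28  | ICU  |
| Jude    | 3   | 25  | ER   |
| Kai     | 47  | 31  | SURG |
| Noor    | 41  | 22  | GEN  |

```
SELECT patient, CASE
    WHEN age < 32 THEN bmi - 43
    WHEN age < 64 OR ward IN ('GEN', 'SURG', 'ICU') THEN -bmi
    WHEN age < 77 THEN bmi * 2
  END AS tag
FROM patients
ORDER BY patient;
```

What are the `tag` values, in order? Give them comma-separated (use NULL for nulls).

patient=Alice: age < 64 OR ward IN ('GEN', 'SURG', 'ICU') → -28
patient=Carmen: age < 64 OR ward IN ('GEN', 'SURG', 'ICU') → -38
patient=Ines: age < 64 OR ward IN ('GEN', 'SURG', 'ICU') → -26
patient=Jude: age < 32 → -18
patient=Kai: age < 64 OR ward IN ('GEN', 'SURG', 'ICU') → -31
patient=Lena: age < 32 → -16
patient=Mira: age < 64 OR ward IN ('GEN', 'SURG', 'ICU') → -40
patient=Noor: age < 64 OR ward IN ('GEN', 'SURG', 'ICU') → -22
patient=Omar: age < 64 OR ward IN ('GEN', 'SURG', 'ICU') → -21
patient=Priya: age < 77 → 84
patient=Tara: age < 77 → 62
patient=Vik: age < 64 OR ward IN ('GEN', 'SURG', 'ICU') → -41
patient=Xiu: age < 64 OR ward IN ('GEN', 'SURG', 'ICU') → -28
patient=Zane: age < 64 OR ward IN ('GEN', 'SURG', 'ICU') → -20

-28, -38, -26, -18, -31, -16, -40, -22, -21, 84, 62, -41, -28, -20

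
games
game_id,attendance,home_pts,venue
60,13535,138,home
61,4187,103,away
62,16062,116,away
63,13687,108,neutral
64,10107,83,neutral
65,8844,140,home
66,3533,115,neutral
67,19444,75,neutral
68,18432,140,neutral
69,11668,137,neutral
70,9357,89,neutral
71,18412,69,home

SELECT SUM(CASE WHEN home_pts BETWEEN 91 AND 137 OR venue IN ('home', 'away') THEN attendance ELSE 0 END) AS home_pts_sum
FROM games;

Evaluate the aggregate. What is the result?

game_id=60: ✓ → 13535
game_id=61: ✓ → 4187
game_id=62: ✓ → 16062
game_id=63: ✓ → 13687
game_id=64: ✗
game_id=65: ✓ → 8844
game_id=66: ✓ → 3533
game_id=67: ✗
game_id=68: ✗
game_id=69: ✓ → 11668
game_id=70: ✗
game_id=71: ✓ → 18412
home_pts_sum = 13535 + 4187 + 16062 + 13687 + 8844 + 3533 + 11668 + 18412 = 89928

89928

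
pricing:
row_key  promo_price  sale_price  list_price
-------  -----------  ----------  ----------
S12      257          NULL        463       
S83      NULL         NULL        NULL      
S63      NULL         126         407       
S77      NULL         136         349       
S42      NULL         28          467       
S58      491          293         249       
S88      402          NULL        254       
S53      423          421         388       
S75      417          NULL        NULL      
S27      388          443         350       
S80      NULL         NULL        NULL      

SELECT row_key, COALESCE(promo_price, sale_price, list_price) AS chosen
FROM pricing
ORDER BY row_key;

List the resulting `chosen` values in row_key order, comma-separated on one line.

row_key=S12: promo_price=257 → 257
row_key=S27: promo_price=388 → 388
row_key=S42: promo_price=NULL, sale_price=28 → 28
row_key=S53: promo_price=423 → 423
row_key=S58: promo_price=491 → 491
row_key=S63: promo_price=NULL, sale_price=126 → 126
row_key=S75: promo_price=417 → 417
row_key=S77: promo_price=NULL, sale_price=136 → 136
row_key=S80: promo_price=NULL, sale_price=NULL, list_price=NULL (all NULL) → NULL
row_key=S83: promo_price=NULL, sale_price=NULL, list_price=NULL (all NULL) → NULL
row_key=S88: promo_price=402 → 402

257, 388, 28, 423, 491, 126, 417, 136, NULL, NULL, 402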